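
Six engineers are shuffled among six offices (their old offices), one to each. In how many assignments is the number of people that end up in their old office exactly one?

264

Choose which one of the 6 is fixed: C(6,1) = 6.
The other 5 form a derangement: !5 = 44.
Total: 6 × 44 = 264.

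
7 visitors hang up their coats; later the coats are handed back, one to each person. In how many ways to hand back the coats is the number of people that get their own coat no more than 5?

5039

# with exactly i fixed is C(7,i)·!(7-i); sum over i=0..5:
  i=0: C(7,0)·!7 = 1·1854 = 1854
  i=1: C(7,1)·!6 = 7·265 = 1855
  i=2: C(7,2)·!5 = 21·44 = 924
  i=3: C(7,3)·!4 = 35·9 = 315
  i=4: C(7,4)·!3 = 35·2 = 70
  i=5: C(7,5)·!2 = 21·1 = 21
Total = 5039.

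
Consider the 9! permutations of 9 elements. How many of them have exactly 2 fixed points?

66744

Choose which 2 of the 9 are fixed: C(9,2) = 36.
The remaining 7 must be deranged: !7 = 1854.
Total: 36 × 1854 = 66744.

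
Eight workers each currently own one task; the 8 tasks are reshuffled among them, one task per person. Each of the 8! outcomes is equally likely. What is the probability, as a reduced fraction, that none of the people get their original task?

2119/5760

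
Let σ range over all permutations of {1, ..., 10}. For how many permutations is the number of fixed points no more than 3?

3559886

# with exactly i fixed is C(10,i)·!(10-i); sum over i=0..3:
  i=0: C(10,0)·!10 = 1·1334961 = 1334961
  i=1: C(10,1)·!9 = 10·133496 = 1334960
  i=2: C(10,2)·!8 = 45·14833 = 667485
  i=3: C(10,3)·!7 = 120·1854 = 222480
Total = 3559886.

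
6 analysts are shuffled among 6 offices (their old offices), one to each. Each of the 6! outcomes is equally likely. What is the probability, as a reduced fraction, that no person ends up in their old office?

53/144

Favorable outcomes: !6 = 265.
Total outcomes: 6! = 720.
Probability = 265/720 = 53/144.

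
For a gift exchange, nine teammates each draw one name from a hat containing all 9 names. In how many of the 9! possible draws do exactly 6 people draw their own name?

168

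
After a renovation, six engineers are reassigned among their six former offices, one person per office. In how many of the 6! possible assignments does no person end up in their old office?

265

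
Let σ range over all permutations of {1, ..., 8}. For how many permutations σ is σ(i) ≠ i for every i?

Recurrence: !8 = 7·(!7 + !6).
!8 = 7·(1854 + 265) = 7·2119 = 14833

14833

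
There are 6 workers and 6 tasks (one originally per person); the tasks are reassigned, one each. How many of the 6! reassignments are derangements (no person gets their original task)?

265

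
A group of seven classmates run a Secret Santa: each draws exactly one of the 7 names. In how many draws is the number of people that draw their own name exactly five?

21

Choose which 5 of the 7 are fixed: C(7,5) = 21.
The other 2 form a derangement: !2 = 1.
Total: 21 × 1 = 21.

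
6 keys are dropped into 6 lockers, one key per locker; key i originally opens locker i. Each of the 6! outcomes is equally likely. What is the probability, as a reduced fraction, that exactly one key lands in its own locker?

11/30

Favorable outcomes: C(6,1)·!5 = 6·44 = 264.
Total outcomes: 6! = 720.
Probability = 264/720 = 11/30.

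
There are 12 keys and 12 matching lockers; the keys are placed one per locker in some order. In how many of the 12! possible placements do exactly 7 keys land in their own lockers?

Choose which 7 of the 12 are fixed: C(12,7) = 792.
The remaining 5 must be deranged: !5 = 44.
Total: 792 × 44 = 34848.

34848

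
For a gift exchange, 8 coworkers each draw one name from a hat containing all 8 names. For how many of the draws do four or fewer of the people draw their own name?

# with exactly i fixed is C(8,i)·!(8-i); sum over i=0..4:
  i=0: C(8,0)·!8 = 1·14833 = 14833
  i=1: C(8,1)·!7 = 8·1854 = 14832
  i=2: C(8,2)·!6 = 28·265 = 7420
  i=3: C(8,3)·!5 = 56·44 = 2464
  i=4: C(8,4)·!4 = 70·9 = 630
Total = 40179.

40179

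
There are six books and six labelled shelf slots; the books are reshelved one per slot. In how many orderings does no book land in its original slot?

!6 is the nearest integer to 6!/e.
6! = 720, and 720/e ≈ 264.87, so !6 = 265.

265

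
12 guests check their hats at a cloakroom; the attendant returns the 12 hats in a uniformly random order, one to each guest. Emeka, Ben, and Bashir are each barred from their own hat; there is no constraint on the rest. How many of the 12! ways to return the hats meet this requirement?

369774720

Inclusion-exclusion on the 3 forbidden self-matches:
Σ_{j=0}^{3} (-1)^j C(3,j)(12-j)!
= C(3,0)·12! - C(3,1)·11! + C(3,2)·10! - C(3,3)·9!
= 479001600 - 119750400 + 10886400 - 362880
= 369774720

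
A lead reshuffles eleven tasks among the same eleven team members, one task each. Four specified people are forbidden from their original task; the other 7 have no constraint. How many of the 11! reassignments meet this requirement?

27422640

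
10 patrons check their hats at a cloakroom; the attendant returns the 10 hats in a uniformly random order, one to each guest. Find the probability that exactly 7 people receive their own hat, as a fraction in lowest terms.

1/15120

Favorable outcomes: C(10,7)·!3 = 120·2 = 240.
Total outcomes: 10! = 3628800.
Probability = 240/3628800 = 1/15120.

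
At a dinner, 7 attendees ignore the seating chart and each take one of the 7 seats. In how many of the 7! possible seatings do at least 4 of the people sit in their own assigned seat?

92

Sum C(7,i)·!(7-i) for i = 4..7:
  i=4: C(7,4)·!3 = 35·2 = 70
  i=5: C(7,5)·!2 = 21·1 = 21
  i=6: C(7,6)·!1 = 7·0 = 0
  i=7: C(7,7)·!0 = 1·1 = 1
Total = 92.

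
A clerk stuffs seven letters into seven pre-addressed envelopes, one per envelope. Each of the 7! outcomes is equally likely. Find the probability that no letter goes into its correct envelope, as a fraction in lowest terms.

103/280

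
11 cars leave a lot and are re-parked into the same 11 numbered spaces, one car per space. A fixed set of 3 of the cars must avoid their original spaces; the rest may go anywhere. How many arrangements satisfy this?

30078720

Inclusion-exclusion on the 3 forbidden self-matches:
Σ_{j=0}^{3} (-1)^j C(3,j)(11-j)!
= C(3,0)·11! - C(3,1)·10! + C(3,2)·9! - C(3,3)·8!
= 39916800 - 10886400 + 1088640 - 40320
= 30078720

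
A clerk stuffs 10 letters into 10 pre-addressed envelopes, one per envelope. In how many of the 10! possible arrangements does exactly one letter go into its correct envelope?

1334960

Choose which one of the 10 is fixed: C(10,1) = 10.
The other 9 form a derangement: !9 = 133496.
Total: 10 × 133496 = 1334960.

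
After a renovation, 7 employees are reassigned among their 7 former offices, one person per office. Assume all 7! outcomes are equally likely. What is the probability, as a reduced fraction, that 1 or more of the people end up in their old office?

177/280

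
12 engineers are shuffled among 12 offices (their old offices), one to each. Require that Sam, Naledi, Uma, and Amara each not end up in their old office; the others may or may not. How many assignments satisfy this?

Let A_j be the event that the j-th constrained one is fixed. By inclusion-exclusion over the 4 events:
Σ_{j=0}^{4} (-1)^j C(4,j)(12-j)!
= C(4,0)·12! - C(4,1)·11! + C(4,2)·10! - C(4,3)·9! + C(4,4)·8!
= 479001600 - 159667200 + 21772800 - 1451520 + 40320
= 339696000

339696000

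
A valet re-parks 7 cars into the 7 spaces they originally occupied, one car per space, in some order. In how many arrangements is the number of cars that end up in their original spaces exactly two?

Choose which 2 of the 7 are fixed: C(7,2) = 21.
The other 5 form a derangement: !5 = 44.
Total: 21 × 44 = 924.

924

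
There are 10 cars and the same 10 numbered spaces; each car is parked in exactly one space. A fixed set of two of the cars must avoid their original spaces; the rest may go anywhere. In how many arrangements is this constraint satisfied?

2943360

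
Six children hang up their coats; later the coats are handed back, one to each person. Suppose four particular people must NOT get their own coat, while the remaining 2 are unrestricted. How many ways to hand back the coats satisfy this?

362

Inclusion-exclusion on the 4 forbidden self-matches:
Σ_{j=0}^{4} (-1)^j C(4,j)(6-j)!
= C(4,0)·6! - C(4,1)·5! + C(4,2)·4! - C(4,3)·3! + C(4,4)·2!
= 720 - 480 + 144 - 24 + 2
= 362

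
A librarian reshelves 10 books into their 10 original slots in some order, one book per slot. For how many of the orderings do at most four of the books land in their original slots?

3615536

Sum C(10,i)·!(10-i) for i = 0..4:
  i=0: C(10,0)·!10 = 1·1334961 = 1334961
  i=1: C(10,1)·!9 = 10·133496 = 1334960
  i=2: C(10,2)·!8 = 45·14833 = 667485
  i=3: C(10,3)·!7 = 120·1854 = 222480
  i=4: C(10,4)·!6 = 210·265 = 55650
Total = 3615536.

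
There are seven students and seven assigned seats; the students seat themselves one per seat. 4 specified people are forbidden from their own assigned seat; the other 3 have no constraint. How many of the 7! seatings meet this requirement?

2790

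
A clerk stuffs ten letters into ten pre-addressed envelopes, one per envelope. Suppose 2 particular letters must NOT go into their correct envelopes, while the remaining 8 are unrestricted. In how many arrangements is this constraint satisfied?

Inclusion-exclusion on the 2 forbidden self-matches:
Σ_{j=0}^{2} (-1)^j C(2,j)(10-j)!
= C(2,0)·10! - C(2,1)·9! + C(2,2)·8!
= 3628800 - 725760 + 40320
= 2943360

2943360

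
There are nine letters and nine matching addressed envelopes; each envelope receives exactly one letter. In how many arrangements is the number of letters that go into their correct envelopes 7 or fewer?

362879

# with exactly i fixed is C(9,i)·!(9-i); sum over i=0..7:
  i=0: C(9,0)·!9 = 1·133496 = 133496
  i=1: C(9,1)·!8 = 9·14833 = 133497
  i=2: C(9,2)·!7 = 36·1854 = 66744
  i=3: C(9,3)·!6 = 84·265 = 22260
  i=4: C(9,4)·!5 = 126·44 = 5544
  i=5: C(9,5)·!4 = 126·9 = 1134
  i=6: C(9,6)·!3 = 84·2 = 168
  i=7: C(9,7)·!2 = 36·1 = 36
Total = 362879.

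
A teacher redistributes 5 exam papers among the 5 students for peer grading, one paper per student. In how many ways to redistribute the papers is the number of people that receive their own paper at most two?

Sum C(5,i)·!(5-i) for i = 0..2:
  i=0: C(5,0)·!5 = 1·44 = 44
  i=1: C(5,1)·!4 = 5·9 = 45
  i=2: C(5,2)·!3 = 10·2 = 20
Total = 109.

109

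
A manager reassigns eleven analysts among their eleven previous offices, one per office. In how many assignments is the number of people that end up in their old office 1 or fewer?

29369141

Sum C(11,i)·!(11-i) for i = 0..1:
  i=0: C(11,0)·!11 = 1·14684570 = 14684570
  i=1: C(11,1)·!10 = 11·1334961 = 14684571
Total = 29369141.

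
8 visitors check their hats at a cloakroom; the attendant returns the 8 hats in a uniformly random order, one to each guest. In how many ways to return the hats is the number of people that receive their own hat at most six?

40319

# with exactly i fixed is C(8,i)·!(8-i); sum over i=0..6:
  i=0: C(8,0)·!8 = 1·14833 = 14833
  i=1: C(8,1)·!7 = 8·1854 = 14832
  i=2: C(8,2)·!6 = 28·265 = 7420
  i=3: C(8,3)·!5 = 56·44 = 2464
  i=4: C(8,4)·!4 = 70·9 = 630
  i=5: C(8,5)·!3 = 56·2 = 112
  i=6: C(8,6)·!2 = 28·1 = 28
Total = 40319.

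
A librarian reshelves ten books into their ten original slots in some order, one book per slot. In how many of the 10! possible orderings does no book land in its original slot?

By inclusion-exclusion, !10 = Σ (-1)^k · 10!/k! for k=0..10
= 10! - 10!/1! + 10!/2! - 10!/3! + 10!/4! - 10!/5! + 10!/6! - 10!/7! + 10!/8! - 10!/9! + 10!/10!
= 3628800 - 3628800 + 1814400 - 604800 + 151200 - 30240 + 5040 - 720 + 90 - 10 + 1
= 1334961

1334961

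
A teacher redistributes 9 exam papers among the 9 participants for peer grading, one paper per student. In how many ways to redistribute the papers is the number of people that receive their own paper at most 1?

266993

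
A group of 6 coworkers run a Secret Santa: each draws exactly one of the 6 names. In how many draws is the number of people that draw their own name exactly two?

Choose which 2 of the 6 are fixed: C(6,2) = 15.
The other 4 form a derangement: !4 = 9.
Total: 15 × 9 = 135.

135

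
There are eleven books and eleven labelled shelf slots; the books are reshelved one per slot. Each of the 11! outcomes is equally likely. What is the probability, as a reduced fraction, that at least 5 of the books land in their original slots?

Favorable outcomes: Σ_{i≥5} C(11,i)·!(11-i) = 462·265 + 462·44 + 330·9 + 165·2 + 55·1 + 11·0 + 1·1 = 146114.
Total outcomes: 11! = 39916800.
Probability = 146114/39916800 = 73057/19958400.

73057/19958400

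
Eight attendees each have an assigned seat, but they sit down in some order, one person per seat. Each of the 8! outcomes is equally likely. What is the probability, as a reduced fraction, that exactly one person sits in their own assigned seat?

103/280

Favorable outcomes: C(8,1)·!7 = 8·1854 = 14832.
Total outcomes: 8! = 40320.
Probability = 14832/40320 = 103/280.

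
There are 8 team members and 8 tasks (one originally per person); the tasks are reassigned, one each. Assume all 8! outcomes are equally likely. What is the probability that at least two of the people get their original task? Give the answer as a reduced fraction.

Favorable outcomes: Σ_{i≥2} C(8,i)·!(8-i) = 28·265 + 56·44 + 70·9 + 56·2 + 28·1 + 8·0 + 1·1 = 10655.
Total outcomes: 8! = 40320.
Probability = 10655/40320 = 2131/8064.

2131/8064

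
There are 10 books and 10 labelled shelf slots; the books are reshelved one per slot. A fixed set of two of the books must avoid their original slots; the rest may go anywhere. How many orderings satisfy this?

2943360

Inclusion-exclusion on the 2 forbidden self-matches:
Σ_{j=0}^{2} (-1)^j C(2,j)(10-j)!
= C(2,0)·10! - C(2,1)·9! + C(2,2)·8!
= 3628800 - 725760 + 40320
= 2943360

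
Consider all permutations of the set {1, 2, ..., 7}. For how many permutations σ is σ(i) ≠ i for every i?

!7 = 7! · Σ_{k=0}^{7} (-1)^k/k!
= 7! - 7!/1! + 7!/2! - 7!/3! + 7!/4! - 7!/5! + 7!/6! - 7!/7!
= 5040 - 5040 + 2520 - 840 + 210 - 42 + 7 - 1
= 1854

1854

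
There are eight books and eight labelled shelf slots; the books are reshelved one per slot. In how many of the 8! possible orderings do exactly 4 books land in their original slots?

Choose which 4 of the 8 are fixed: C(8,4) = 70.
The remaining 4 must be deranged: !4 = 9.
Total: 70 × 9 = 630.

630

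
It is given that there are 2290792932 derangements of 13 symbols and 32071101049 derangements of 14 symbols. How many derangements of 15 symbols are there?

!15 = (15-1)·(!14 + !13) = 14·(32071101049 + 2290792932) = 14·34361893981 = 481066515734.

481066515734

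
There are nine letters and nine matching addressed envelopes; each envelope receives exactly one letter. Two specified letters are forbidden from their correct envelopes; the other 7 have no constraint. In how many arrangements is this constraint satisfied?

287280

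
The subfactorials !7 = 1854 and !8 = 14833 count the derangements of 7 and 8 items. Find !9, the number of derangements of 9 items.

133496

!9 = (9-1)·(!8 + !7) = 8·(14833 + 1854) = 8·16687 = 133496.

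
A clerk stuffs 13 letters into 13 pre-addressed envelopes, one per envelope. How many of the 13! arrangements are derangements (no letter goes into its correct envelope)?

2290792932

The subfactorial !13 = [13!/e] (nearest integer).
13! = 6227020800, and 6227020800/e ≈ 2290792932.07, so !13 = 2290792932.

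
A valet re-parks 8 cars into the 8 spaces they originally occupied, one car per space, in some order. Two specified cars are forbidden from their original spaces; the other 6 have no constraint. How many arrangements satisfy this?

30960

Let A_j be the event that the j-th constrained one is fixed. By inclusion-exclusion over the 2 events:
Σ_{j=0}^{2} (-1)^j C(2,j)(8-j)!
= C(2,0)·8! - C(2,1)·7! + C(2,2)·6!
= 40320 - 10080 + 720
= 30960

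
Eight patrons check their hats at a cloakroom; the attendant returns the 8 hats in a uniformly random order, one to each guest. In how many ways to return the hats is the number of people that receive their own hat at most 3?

Sum C(8,i)·!(8-i) for i = 0..3:
  i=0: C(8,0)·!8 = 1·14833 = 14833
  i=1: C(8,1)·!7 = 8·1854 = 14832
  i=2: C(8,2)·!6 = 28·265 = 7420
  i=3: C(8,3)·!5 = 56·44 = 2464
Total = 39549.

39549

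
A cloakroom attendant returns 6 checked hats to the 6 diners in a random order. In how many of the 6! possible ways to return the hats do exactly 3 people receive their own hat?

Choose which 3 of the 6 are fixed: C(6,3) = 20.
The other 3 form a derangement: !3 = 2.
Total: 20 × 2 = 40.

40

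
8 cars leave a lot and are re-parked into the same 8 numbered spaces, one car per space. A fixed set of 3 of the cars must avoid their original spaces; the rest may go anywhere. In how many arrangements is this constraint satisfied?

27240

Inclusion-exclusion on the 3 forbidden self-matches:
Σ_{j=0}^{3} (-1)^j C(3,j)(8-j)!
= C(3,0)·8! - C(3,1)·7! + C(3,2)·6! - C(3,3)·5!
= 40320 - 15120 + 2160 - 120
= 27240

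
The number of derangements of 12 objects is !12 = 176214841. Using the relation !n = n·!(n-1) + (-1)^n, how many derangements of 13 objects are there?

2290792932

!13 = 13·176214841 - 1 = 2290792932.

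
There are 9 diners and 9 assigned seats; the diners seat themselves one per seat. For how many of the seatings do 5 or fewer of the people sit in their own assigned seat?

Sum C(9,i)·!(9-i) for i = 0..5:
  i=0: C(9,0)·!9 = 1·133496 = 133496
  i=1: C(9,1)·!8 = 9·14833 = 133497
  i=2: C(9,2)·!7 = 36·1854 = 66744
  i=3: C(9,3)·!6 = 84·265 = 22260
  i=4: C(9,4)·!5 = 126·44 = 5544
  i=5: C(9,5)·!4 = 126·9 = 1134
Total = 362675.

362675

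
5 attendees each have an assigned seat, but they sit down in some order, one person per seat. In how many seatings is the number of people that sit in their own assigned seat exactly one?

45

Choose which one of the 5 is fixed: C(5,1) = 5.
The remaining 4 must be deranged: !4 = 9.
Total: 5 × 9 = 45.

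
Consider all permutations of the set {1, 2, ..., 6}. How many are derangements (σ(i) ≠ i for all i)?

By inclusion-exclusion, !6 = Σ (-1)^k · 6!/k! for k=0..6
= 6! - 6!/1! + 6!/2! - 6!/3! + 6!/4! - 6!/5! + 6!/6!
= 720 - 720 + 360 - 120 + 30 - 6 + 1
= 265

265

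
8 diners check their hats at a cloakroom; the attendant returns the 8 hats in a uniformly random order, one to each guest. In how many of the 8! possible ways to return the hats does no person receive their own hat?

14833

!8 = 8! · Σ_{k=0}^{8} (-1)^k/k!
= 8! - 8!/1! + 8!/2! - 8!/3! + 8!/4! - 8!/5! + 8!/6! - 8!/7! + 8!/8!
= 40320 - 40320 + 20160 - 6720 + 1680 - 336 + 56 - 8 + 1
= 14833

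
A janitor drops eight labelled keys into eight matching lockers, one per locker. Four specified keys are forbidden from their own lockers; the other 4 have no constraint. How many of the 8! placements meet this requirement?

Inclusion-exclusion on the 4 forbidden self-matches:
Σ_{j=0}^{4} (-1)^j C(4,j)(8-j)!
= C(4,0)·8! - C(4,1)·7! + C(4,2)·6! - C(4,3)·5! + C(4,4)·4!
= 40320 - 20160 + 4320 - 480 + 24
= 24024

24024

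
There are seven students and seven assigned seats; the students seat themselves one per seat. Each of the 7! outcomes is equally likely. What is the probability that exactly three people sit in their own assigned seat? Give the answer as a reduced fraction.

1/16

Favorable outcomes: C(7,3)·!4 = 35·9 = 315.
Total outcomes: 7! = 5040.
Probability = 315/5040 = 1/16.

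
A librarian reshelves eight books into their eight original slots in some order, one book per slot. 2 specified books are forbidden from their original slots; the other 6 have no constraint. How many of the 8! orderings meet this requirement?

30960

Inclusion-exclusion on the 2 forbidden self-matches:
Σ_{j=0}^{2} (-1)^j C(2,j)(8-j)!
= C(2,0)·8! - C(2,1)·7! + C(2,2)·6!
= 40320 - 10080 + 720
= 30960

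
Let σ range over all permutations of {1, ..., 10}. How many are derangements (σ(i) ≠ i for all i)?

1334961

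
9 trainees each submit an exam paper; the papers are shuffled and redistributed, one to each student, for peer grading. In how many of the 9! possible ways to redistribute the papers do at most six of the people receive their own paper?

# with exactly i fixed is C(9,i)·!(9-i); sum over i=0..6:
  i=0: C(9,0)·!9 = 1·133496 = 133496
  i=1: C(9,1)·!8 = 9·14833 = 133497
  i=2: C(9,2)·!7 = 36·1854 = 66744
  i=3: C(9,3)·!6 = 84·265 = 22260
  i=4: C(9,4)·!5 = 126·44 = 5544
  i=5: C(9,5)·!4 = 126·9 = 1134
  i=6: C(9,6)·!3 = 84·2 = 168
Total = 362843.

362843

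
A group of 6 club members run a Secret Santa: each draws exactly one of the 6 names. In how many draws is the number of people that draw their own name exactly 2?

135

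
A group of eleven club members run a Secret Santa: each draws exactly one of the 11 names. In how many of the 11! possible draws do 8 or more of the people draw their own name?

Sum C(11,i)·!(11-i) for i = 8..11:
  i=8: C(11,8)·!3 = 165·2 = 330
  i=9: C(11,9)·!2 = 55·1 = 55
  i=10: C(11,10)·!1 = 11·0 = 0
  i=11: C(11,11)·!0 = 1·1 = 1
Total = 386.

386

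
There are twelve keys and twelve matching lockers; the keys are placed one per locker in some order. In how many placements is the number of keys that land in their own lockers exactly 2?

88107426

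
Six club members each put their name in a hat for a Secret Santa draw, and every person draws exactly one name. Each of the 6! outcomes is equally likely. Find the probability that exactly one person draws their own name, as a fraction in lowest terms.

11/30

Favorable outcomes: C(6,1)·!5 = 6·44 = 264.
Total outcomes: 6! = 720.
Probability = 264/720 = 11/30.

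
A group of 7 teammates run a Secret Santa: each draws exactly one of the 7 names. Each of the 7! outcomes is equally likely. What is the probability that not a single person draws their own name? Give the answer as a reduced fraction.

Favorable outcomes: !7 = 1854.
Total outcomes: 7! = 5040.
Probability = 1854/5040 = 103/280.

103/280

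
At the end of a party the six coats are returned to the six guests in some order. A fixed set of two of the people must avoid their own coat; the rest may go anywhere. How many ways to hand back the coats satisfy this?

Let A_j be the event that the j-th constrained one is fixed. By inclusion-exclusion over the 2 events:
Σ_{j=0}^{2} (-1)^j C(2,j)(6-j)!
= C(2,0)·6! - C(2,1)·5! + C(2,2)·4!
= 720 - 240 + 24
= 504

504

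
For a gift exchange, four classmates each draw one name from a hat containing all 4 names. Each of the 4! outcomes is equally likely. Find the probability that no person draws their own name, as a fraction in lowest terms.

Favorable outcomes: !4 = 9.
Total outcomes: 4! = 24.
Probability = 9/24 = 3/8.

3/8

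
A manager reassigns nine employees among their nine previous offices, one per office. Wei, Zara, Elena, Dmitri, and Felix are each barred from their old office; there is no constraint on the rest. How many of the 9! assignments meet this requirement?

Inclusion-exclusion on the 5 forbidden self-matches:
Σ_{j=0}^{5} (-1)^j C(5,j)(9-j)!
= C(5,0)·9! - C(5,1)·8! + C(5,2)·7! - C(5,3)·6! + C(5,4)·5! - C(5,5)·4!
= 362880 - 201600 + 50400 - 7200 + 600 - 24
= 205056

205056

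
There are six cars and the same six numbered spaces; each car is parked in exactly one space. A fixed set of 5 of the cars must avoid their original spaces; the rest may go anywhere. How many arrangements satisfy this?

309

Inclusion-exclusion on the 5 forbidden self-matches:
Σ_{j=0}^{5} (-1)^j C(5,j)(6-j)!
= C(5,0)·6! - C(5,1)·5! + C(5,2)·4! - C(5,3)·3! + C(5,4)·2! - C(5,5)·1!
= 720 - 600 + 240 - 60 + 10 - 1
= 309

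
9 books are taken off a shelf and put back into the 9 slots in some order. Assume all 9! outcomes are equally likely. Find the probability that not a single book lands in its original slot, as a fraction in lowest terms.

Favorable outcomes: !9 = 133496.
Total outcomes: 9! = 362880.
Probability = 133496/362880 = 16687/45360.

16687/45360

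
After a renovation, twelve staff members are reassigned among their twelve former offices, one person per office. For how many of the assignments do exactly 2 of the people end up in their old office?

88107426

Choose which 2 of the 12 are fixed: C(12,2) = 66.
The remaining 10 must be deranged: !10 = 1334961.
Total: 66 × 1334961 = 88107426.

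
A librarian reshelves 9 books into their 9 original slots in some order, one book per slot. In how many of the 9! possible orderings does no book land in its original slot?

The subfactorial !9 = [9!/e] (nearest integer).
9! = 362880, and 362880/e ≈ 133496.09, so !9 = 133496.

133496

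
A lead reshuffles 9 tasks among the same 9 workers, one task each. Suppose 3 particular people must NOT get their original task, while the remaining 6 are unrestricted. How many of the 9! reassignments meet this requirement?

Inclusion-exclusion on the 3 forbidden self-matches:
Σ_{j=0}^{3} (-1)^j C(3,j)(9-j)!
= C(3,0)·9! - C(3,1)·8! + C(3,2)·7! - C(3,3)·6!
= 362880 - 120960 + 15120 - 720
= 256320

256320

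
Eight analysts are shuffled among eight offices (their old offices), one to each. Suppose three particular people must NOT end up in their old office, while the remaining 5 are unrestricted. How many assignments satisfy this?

27240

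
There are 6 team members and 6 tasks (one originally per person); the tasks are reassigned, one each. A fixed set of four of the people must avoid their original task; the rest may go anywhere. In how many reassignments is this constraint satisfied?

Let A_j be the event that the j-th constrained one is fixed. By inclusion-exclusion over the 4 events:
Σ_{j=0}^{4} (-1)^j C(4,j)(6-j)!
= C(4,0)·6! - C(4,1)·5! + C(4,2)·4! - C(4,3)·3! + C(4,4)·2!
= 720 - 480 + 144 - 24 + 2
= 362

362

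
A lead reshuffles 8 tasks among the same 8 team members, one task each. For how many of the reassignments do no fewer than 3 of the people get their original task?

# with exactly i fixed is C(8,i)·!(8-i); sum over i=3..8:
  i=3: C(8,3)·!5 = 56·44 = 2464
  i=4: C(8,4)·!4 = 70·9 = 630
  i=5: C(8,5)·!3 = 56·2 = 112
  i=6: C(8,6)·!2 = 28·1 = 28
  i=7: C(8,7)·!1 = 8·0 = 0
  i=8: C(8,8)·!0 = 1·1 = 1
Total = 3235.

3235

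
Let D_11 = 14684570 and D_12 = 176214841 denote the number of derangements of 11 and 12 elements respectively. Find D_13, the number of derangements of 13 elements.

D_13 = (13-1)·(D_12 + D_11) = 12·(176214841 + 14684570) = 12·190899411 = 2290792932.

2290792932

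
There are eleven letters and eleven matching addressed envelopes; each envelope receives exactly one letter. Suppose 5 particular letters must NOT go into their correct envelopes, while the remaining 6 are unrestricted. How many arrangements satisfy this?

Inclusion-exclusion on the 5 forbidden self-matches:
Σ_{j=0}^{5} (-1)^j C(5,j)(11-j)!
= C(5,0)·11! - C(5,1)·10! + C(5,2)·9! - C(5,3)·8! + C(5,4)·7! - C(5,5)·6!
= 39916800 - 18144000 + 3628800 - 403200 + 25200 - 720
= 25022880

25022880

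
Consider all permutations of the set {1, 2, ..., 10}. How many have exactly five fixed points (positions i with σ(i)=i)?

11088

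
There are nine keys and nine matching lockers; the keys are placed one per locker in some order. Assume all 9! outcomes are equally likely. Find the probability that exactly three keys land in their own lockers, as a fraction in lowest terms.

53/864

Favorable outcomes: C(9,3)·!6 = 84·265 = 22260.
Total outcomes: 9! = 362880.
Probability = 22260/362880 = 53/864.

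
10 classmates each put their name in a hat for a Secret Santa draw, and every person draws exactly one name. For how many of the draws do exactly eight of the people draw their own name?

Choose which 8 of the 10 are fixed: C(10,8) = 45.
The other 2 form a derangement: !2 = 1.
Total: 45 × 1 = 45.

45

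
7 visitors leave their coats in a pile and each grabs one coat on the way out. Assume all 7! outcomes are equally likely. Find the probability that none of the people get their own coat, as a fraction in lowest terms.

103/280

Favorable outcomes: !7 = 1854.
Total outcomes: 7! = 5040.
Probability = 1854/5040 = 103/280.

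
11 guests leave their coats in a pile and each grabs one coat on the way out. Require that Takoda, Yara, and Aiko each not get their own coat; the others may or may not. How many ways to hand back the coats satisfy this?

30078720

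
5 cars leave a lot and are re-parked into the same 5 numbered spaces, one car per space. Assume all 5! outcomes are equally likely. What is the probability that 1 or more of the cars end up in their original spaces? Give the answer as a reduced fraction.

Favorable outcomes: Σ_{i≥1} C(5,i)·!(5-i) = 5·9 + 10·2 + 10·1 + 5·0 + 1·1 = 76.
Total outcomes: 5! = 120.
Probability = 76/120 = 19/30.

19/30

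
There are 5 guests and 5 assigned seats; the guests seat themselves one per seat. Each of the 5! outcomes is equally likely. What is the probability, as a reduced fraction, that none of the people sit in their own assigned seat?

Favorable outcomes: !5 = 44.
Total outcomes: 5! = 120.
Probability = 44/120 = 11/30.

11/30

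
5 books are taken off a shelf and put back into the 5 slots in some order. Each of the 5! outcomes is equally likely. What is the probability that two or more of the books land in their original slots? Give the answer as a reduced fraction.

Favorable outcomes: Σ_{i≥2} C(5,i)·!(5-i) = 10·2 + 10·1 + 5·0 + 1·1 = 31.
Total outcomes: 5! = 120.
Probability = 31/120 = 31/120.

31/120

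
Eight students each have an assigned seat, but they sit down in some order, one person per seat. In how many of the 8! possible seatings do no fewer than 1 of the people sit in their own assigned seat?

# with exactly i fixed is C(8,i)·!(8-i); sum over i=1..8:
  i=1: C(8,1)·!7 = 8·1854 = 14832
  i=2: C(8,2)·!6 = 28·265 = 7420
  i=3: C(8,3)·!5 = 56·44 = 2464
  i=4: C(8,4)·!4 = 70·9 = 630
  i=5: C(8,5)·!3 = 56·2 = 112
  i=6: C(8,6)·!2 = 28·1 = 28
  i=7: C(8,7)·!1 = 8·0 = 0
  i=8: C(8,8)·!0 = 1·1 = 1
Total = 25487.

25487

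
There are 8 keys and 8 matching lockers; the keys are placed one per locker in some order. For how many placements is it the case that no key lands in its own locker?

The subfactorial !8 = [8!/e] (nearest integer).
8! = 40320, and 40320/e ≈ 14832.90, so !8 = 14833.

14833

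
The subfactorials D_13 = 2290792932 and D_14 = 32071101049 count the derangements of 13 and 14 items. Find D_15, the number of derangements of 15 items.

D_15 = (15-1)·(D_14 + D_13) = 14·(32071101049 + 2290792932) = 14·34361893981 = 481066515734.

481066515734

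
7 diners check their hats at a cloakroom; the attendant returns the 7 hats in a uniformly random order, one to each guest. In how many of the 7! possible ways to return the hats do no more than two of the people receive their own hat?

4633

# with exactly i fixed is C(7,i)·!(7-i); sum over i=0..2:
  i=0: C(7,0)·!7 = 1·1854 = 1854
  i=1: C(7,1)·!6 = 7·265 = 1855
  i=2: C(7,2)·!5 = 21·44 = 924
Total = 4633.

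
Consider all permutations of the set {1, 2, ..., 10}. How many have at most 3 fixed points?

3559886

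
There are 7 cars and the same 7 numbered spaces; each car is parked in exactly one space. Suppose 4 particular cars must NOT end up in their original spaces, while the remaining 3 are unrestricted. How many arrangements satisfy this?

Inclusion-exclusion on the 4 forbidden self-matches:
Σ_{j=0}^{4} (-1)^j C(4,j)(7-j)!
= C(4,0)·7! - C(4,1)·6! + C(4,2)·5! - C(4,3)·4! + C(4,4)·3!
= 5040 - 2880 + 720 - 96 + 6
= 2790

2790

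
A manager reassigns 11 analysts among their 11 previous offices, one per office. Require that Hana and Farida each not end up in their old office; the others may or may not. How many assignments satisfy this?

Inclusion-exclusion on the 2 forbidden self-matches:
Σ_{j=0}^{2} (-1)^j C(2,j)(11-j)!
= C(2,0)·11! - C(2,1)·10! + C(2,2)·9!
= 39916800 - 7257600 + 362880
= 33022080

33022080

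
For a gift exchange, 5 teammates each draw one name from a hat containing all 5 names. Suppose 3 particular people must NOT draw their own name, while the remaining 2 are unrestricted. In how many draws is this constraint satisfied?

Let A_j be the event that the j-th constrained one is fixed. By inclusion-exclusion over the 3 events:
Σ_{j=0}^{3} (-1)^j C(3,j)(5-j)!
= C(3,0)·5! - C(3,1)·4! + C(3,2)·3! - C(3,3)·2!
= 120 - 72 + 18 - 2
= 64

64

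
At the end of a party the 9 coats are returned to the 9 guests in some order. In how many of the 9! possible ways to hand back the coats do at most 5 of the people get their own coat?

# with exactly i fixed is C(9,i)·!(9-i); sum over i=0..5:
  i=0: C(9,0)·!9 = 1·133496 = 133496
  i=1: C(9,1)·!8 = 9·14833 = 133497
  i=2: C(9,2)·!7 = 36·1854 = 66744
  i=3: C(9,3)·!6 = 84·265 = 22260
  i=4: C(9,4)·!5 = 126·44 = 5544
  i=5: C(9,5)·!4 = 126·9 = 1134
Total = 362675.

362675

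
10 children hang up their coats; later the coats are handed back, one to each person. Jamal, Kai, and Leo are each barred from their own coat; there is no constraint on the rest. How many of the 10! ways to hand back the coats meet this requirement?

Inclusion-exclusion on the 3 forbidden self-matches:
Σ_{j=0}^{3} (-1)^j C(3,j)(10-j)!
= C(3,0)·10! - C(3,1)·9! + C(3,2)·8! - C(3,3)·7!
= 3628800 - 1088640 + 120960 - 5040
= 2656080

2656080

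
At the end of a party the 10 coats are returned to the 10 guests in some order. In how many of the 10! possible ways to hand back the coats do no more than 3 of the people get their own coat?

3559886

# with exactly i fixed is C(10,i)·!(10-i); sum over i=0..3:
  i=0: C(10,0)·!10 = 1·1334961 = 1334961
  i=1: C(10,1)·!9 = 10·133496 = 1334960
  i=2: C(10,2)·!8 = 45·14833 = 667485
  i=3: C(10,3)·!7 = 120·1854 = 222480
Total = 3559886.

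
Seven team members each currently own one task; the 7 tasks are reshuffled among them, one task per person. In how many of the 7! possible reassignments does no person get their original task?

1854

The subfactorial !7 = [7!/e] (nearest integer).
7! = 5040, and 5040/e ≈ 1854.11, so !7 = 1854.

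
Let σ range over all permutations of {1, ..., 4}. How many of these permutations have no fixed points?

9

The number of derangements of 4 is !4 = Σ_{k=0}^{4} (-1)^k·4!/k!
= 4! - 4!/1! + 4!/2! - 4!/3! + 4!/4!
= 24 - 24 + 12 - 4 + 1
= 9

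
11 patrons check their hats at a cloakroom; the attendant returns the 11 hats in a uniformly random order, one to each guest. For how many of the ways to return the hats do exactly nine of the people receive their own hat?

55

Pick the 9 fixed positions: C(11,9) = 55 ways.
The remaining 2 must be deranged: !2 = 1.
Total: 55 × 1 = 55.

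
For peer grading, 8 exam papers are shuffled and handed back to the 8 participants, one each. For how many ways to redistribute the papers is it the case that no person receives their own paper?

14833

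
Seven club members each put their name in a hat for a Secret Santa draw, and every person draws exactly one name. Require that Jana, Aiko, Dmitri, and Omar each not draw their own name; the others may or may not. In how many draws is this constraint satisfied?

2790

Let A_j be the event that the j-th constrained one is fixed. By inclusion-exclusion over the 4 events:
Σ_{j=0}^{4} (-1)^j C(4,j)(7-j)!
= C(4,0)·7! - C(4,1)·6! + C(4,2)·5! - C(4,3)·4! + C(4,4)·3!
= 5040 - 2880 + 720 - 96 + 6
= 2790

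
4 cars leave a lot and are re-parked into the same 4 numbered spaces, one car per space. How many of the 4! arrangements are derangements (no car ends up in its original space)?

9

Use !n = (n-1)(!(n-1) + !(n-2)).
!4 = 3·(2 + 1) = 3·3 = 9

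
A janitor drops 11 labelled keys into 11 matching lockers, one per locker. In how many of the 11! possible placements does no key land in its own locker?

14684570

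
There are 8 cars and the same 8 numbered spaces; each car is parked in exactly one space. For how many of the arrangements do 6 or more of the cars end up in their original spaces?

29

# with exactly i fixed is C(8,i)·!(8-i); sum over i=6..8:
  i=6: C(8,6)·!2 = 28·1 = 28
  i=7: C(8,7)·!1 = 8·0 = 0
  i=8: C(8,8)·!0 = 1·1 = 1
Total = 29.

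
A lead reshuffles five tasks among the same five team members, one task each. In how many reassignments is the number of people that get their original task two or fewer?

# with exactly i fixed is C(5,i)·!(5-i); sum over i=0..2:
  i=0: C(5,0)·!5 = 1·44 = 44
  i=1: C(5,1)·!4 = 5·9 = 45
  i=2: C(5,2)·!3 = 10·2 = 20
Total = 109.

109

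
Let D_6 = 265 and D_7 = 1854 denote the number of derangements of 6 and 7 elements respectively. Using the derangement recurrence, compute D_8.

14833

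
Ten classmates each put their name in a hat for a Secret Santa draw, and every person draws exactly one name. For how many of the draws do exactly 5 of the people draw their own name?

Choose which 5 of the 10 are fixed: C(10,5) = 252.
The remaining 5 must be deranged: !5 = 44.
Total: 252 × 44 = 11088.

11088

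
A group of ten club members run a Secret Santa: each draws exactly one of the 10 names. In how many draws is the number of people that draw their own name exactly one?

1334960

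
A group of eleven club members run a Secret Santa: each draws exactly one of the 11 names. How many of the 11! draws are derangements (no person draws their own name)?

By inclusion-exclusion, !11 = Σ (-1)^k · 11!/k! for k=0..11
= 11! - 11!/1! + 11!/2! - 11!/3! + 11!/4! - 11!/5! + 11!/6! - 11!/7! + 11!/8! - 11!/9! + 11!/10! - 11!/11!
= 39916800 - 39916800 + 19958400 - 6652800 + 1663200 - 332640 + 55440 - 7920 + 990 - 110 + 11 - 1
= 14684570

14684570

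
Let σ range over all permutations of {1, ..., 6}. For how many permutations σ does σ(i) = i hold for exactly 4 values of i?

15

Choose which 4 of the 6 are fixed: C(6,4) = 15.
The other 2 form a derangement: !2 = 1.
Total: 15 × 1 = 15.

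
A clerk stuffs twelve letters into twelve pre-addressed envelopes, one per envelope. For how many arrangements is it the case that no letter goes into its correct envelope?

Use !n = n·!(n-1) + (-1)^n.
!12 = 12·14684570 + 1 = 176214841

176214841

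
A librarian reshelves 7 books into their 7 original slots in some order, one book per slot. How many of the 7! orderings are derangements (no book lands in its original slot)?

!7 is the nearest integer to 7!/e.
7! = 5040, and 5040/e ≈ 1854.11, so !7 = 1854.

1854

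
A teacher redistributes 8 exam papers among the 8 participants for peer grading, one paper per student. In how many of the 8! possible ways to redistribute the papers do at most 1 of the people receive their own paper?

29665

Sum C(8,i)·!(8-i) for i = 0..1:
  i=0: C(8,0)·!8 = 1·14833 = 14833
  i=1: C(8,1)·!7 = 8·1854 = 14832
Total = 29665.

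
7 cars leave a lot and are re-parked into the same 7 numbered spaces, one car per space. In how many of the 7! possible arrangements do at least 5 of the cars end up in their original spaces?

22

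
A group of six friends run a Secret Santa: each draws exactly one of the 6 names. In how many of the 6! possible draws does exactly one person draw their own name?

Choose which one of the 6 is fixed: C(6,1) = 6.
The other 5 form a derangement: !5 = 44.
Total: 6 × 44 = 264.

264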